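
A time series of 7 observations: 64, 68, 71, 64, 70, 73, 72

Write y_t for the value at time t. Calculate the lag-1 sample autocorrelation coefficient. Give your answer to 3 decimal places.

0.051

Mean ȳ = (64 + 68 + 71 + 64 + 70 + 73 + 72)/7 = 68.8571
Deviations from mean: -4.8571, -0.8571, 2.1429, -4.8571, 1.1429, 4.1429, 3.1429
Σ(y_t−ȳ)(y_{t+1}−ȳ) = (4.1633) + (-1.8367) + (-10.4082) + (-5.5510) + (4.7347) + (13.0204) = 4.1224
Denominator Σ(y_t−ȳ)² = 80.8571
r_1 = 4.1224 / 80.8571 = 0.051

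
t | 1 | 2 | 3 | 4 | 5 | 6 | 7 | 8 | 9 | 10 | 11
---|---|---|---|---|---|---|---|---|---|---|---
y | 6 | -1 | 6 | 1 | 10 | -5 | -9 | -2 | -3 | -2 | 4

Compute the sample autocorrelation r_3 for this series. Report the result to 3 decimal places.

-0.117

Mean ȳ = (6 − 1 + 6 + 1 + 10 − 5 − 9 − 2 − 3 − 2 + 4)/11 = 0.4545
Numerator Σ_{t=1}^{8}(y_t−ȳ)(y_{t+3}−ȳ) = -36.3471
Denominator Σ(y_t−ȳ)² = 310.7273
r_3 = -36.3471 / 310.7273 = -0.117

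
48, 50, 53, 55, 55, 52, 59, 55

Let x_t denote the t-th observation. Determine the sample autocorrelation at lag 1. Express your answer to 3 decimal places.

0.252

Mean x̄ = (48 + 50 + 53 + 55 + 55 + 52 + 59 + 55)/8 = 53.3750
Deviations from mean: -5.3750, -3.3750, -0.3750, 1.6250, 1.6250, -1.3750, 5.6250, 1.6250
Σ(x_t−x̄)(x_{t+1}−x̄) = (18.1406) + (1.2656) + (-0.6094) + (2.6406) + (-2.2344) + (-7.7344) + (9.1406) = 20.6094
Denominator Σ(x_t−x̄)² = 81.8750
r_1 = 20.6094 / 81.8750 = 0.252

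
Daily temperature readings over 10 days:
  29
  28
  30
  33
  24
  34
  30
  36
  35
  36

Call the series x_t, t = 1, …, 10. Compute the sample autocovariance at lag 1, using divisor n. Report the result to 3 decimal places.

0.275

Mean x̄ = (29 + 28 + 30 + 33 + 24 + 34 + 30 + 36 + 35 + 36)/10 = 31.5000
Σ_{t=1}^{9}(x_t−x̄)(x_{t+1}−x̄) = 2.7500
γ_1 = 2.7500 / 10 = 0.275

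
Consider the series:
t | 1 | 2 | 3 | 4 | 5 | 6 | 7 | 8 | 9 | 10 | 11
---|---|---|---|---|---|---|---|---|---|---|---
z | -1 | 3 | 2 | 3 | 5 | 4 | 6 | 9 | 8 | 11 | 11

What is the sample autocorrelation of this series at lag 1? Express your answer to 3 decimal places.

Mean z̄ = (-1 + 3 + 2 + 3 + 5 + 4 + 6 + 9 + 8 + 11 + 11)/11 = 5.5455
Numerator Σ_{t=1}^{10}(z_t−z̄)(z_{t+1}−z̄) = 89.4298
Denominator Σ(z_t−z̄)² = 148.7273
r_1 = 89.4298 / 148.7273 = 0.601

0.601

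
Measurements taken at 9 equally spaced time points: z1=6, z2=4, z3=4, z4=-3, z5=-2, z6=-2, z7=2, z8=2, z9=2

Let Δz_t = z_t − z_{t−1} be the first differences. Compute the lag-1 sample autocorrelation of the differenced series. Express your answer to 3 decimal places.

First differences Δz: -2, 0, -7, 1, 0, 4, 0, 0
Mean of differences = -0.5000
Numerator Σ(Δz_t−Δz̄)(Δz_{t+1}−Δz̄) = -8.2500
Denominator Σ(Δz_t−Δz̄)² = 68.0000
r_1(Δz) = -8.2500 / 68.0000 = -0.121

-0.121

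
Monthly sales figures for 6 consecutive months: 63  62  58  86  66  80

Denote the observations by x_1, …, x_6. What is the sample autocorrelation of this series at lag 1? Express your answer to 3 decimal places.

Mean x̄ = (63 + 62 + 58 + 86 + 66 + 80)/6 = 69.1667
Deviations from mean: -6.1667, -7.1667, -11.1667, 16.8333, -3.1667, 10.8333
Σ(x_t−x̄)(x_{t+1}−x̄) = (44.1944) + (80.0278) + (-187.9722) + (-53.3056) + (-34.3056) = -151.3611
Denominator Σ(x_t−x̄)² = 624.8333
r_1 = -151.3611 / 624.8333 = -0.242

-0.242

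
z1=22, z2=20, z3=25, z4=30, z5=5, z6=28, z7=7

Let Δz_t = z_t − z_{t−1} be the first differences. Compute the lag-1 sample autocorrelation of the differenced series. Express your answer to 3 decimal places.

First differences Δz: -2, 5, 5, -25, 23, -21
Mean of differences = -2.5000
Numerator Σ(Δz_t−Δz̄)(Δz_{t+1}−Δz̄) = -1154.2500
Denominator Σ(Δz_t−Δz̄)² = 1611.5000
r_1(Δz) = -1154.2500 / 1611.5000 = -0.716

-0.716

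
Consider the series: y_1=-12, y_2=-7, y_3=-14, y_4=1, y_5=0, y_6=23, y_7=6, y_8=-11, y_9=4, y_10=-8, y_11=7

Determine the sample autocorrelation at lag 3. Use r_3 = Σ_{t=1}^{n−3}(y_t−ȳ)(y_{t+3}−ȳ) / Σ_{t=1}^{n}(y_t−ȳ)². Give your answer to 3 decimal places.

Mean ȳ = (-12 − 7 − 14 + 1 + 0 + 23 + 6 − 11 + 4 − 8 + 7)/11 = -1.0000
Numerator Σ_{t=1}^{8}(y_t−ȳ)(y_{t+3}−ȳ) = -345.0000
Denominator Σ(y_t−ȳ)² = 1194.0000
r_3 = -345.0000 / 1194.0000 = -0.289

-0.289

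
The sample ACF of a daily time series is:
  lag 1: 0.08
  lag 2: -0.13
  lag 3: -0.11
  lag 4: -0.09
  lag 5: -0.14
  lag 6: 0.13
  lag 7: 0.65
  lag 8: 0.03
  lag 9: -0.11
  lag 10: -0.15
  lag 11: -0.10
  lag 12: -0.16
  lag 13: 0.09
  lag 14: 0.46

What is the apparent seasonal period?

The largest autocorrelation is r_7 = 0.65, with a weaker echo at lag 14 (0.46); the remaining lags stay at or below 0.13.
The dominant spike at lag 7 indicates a seasonal period of 7.

7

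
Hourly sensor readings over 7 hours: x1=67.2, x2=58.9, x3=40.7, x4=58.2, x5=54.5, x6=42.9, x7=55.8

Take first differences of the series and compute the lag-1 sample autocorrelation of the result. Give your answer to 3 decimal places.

First differences Δx: -8.3, -18.2, 17.5, -3.7, -11.6, 12.9
Mean of differences = -1.9000
Numerator Σ(Δx_t−Δx̄)(Δx_{t+1}−Δx̄) = -372.9200
Denominator Σ(Δx_t−Δx̄)² = 999.3800
r_1(Δx) = -372.9200 / 999.3800 = -0.373

-0.373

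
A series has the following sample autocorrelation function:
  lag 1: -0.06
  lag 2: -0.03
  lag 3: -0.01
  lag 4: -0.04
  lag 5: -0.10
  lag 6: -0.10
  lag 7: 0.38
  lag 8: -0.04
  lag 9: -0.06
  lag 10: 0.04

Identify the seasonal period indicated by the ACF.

7

The largest autocorrelation is r_7 = 0.38; the remaining lags stay at or below 0.04.
The dominant spike at lag 7 indicates a seasonal period of 7.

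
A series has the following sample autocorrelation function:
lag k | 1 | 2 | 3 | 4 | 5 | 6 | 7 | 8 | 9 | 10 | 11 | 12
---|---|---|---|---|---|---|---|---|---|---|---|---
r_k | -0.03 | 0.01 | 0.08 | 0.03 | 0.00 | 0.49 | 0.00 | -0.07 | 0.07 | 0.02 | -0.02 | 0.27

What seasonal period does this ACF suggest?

The largest autocorrelation is r_6 = 0.49, with a weaker echo at lag 12 (0.27); the remaining lags stay at or below 0.08.
The dominant spike at lag 6 indicates a seasonal period of 6.

6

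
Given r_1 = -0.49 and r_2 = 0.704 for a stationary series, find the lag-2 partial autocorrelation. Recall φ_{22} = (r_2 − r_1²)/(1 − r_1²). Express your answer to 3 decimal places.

φ_{22} = (r_2 − r_1²) / (1 − r_1²)
r_1² = (-0.49)² = 0.2401
Numerator = 0.704 − 0.2401 = 0.4639; denominator = 1 − 0.2401 = 0.7599
φ_{22} = 0.4639 / 0.7599 = 0.610

0.610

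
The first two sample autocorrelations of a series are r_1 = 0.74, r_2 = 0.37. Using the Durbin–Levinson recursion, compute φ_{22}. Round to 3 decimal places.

-0.393

φ_{22} = (r_2 − r_1²) / (1 − r_1²)
r_1² = (0.74)² = 0.5476
Numerator = 0.37 − 0.5476 = -0.1776; denominator = 1 − 0.5476 = 0.4524
φ_{22} = -0.1776 / 0.4524 = -0.393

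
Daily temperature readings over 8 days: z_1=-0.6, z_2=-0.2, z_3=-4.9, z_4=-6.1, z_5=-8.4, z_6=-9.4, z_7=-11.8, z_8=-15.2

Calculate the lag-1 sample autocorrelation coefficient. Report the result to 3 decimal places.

Mean z̄ = (-0.6 − 0.2 − 4.9 − 6.1 − 8.4 − 9.4 − 11.8 − 15.2)/8 = -7.0750
Numerator Σ_{t=1}^{7}(z_t−z̄)(z_{t+1}−z̄) = 112.7544
Denominator Σ(z_t−z̄)² = 190.3750
r_1 = 112.7544 / 190.3750 = 0.592

0.592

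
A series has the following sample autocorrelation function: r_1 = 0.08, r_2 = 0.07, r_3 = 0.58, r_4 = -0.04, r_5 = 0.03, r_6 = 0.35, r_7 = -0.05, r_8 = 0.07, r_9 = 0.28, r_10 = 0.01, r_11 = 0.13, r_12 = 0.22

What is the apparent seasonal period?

3

The largest autocorrelation is r_3 = 0.58, with weaker echoes at lags 6 (0.35), 9 (0.28) and 12 (0.22); the remaining lags stay at or below 0.13.
The dominant spike at lag 3 indicates a seasonal period of 3.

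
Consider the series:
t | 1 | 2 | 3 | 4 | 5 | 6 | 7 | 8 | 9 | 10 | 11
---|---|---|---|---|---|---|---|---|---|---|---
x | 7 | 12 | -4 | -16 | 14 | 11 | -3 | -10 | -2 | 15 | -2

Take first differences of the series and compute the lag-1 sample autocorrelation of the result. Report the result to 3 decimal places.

First differences Δx: 5, -16, -12, 30, -3, -14, -7, 8, 17, -17
Mean of differences = -0.9000
Numerator Σ(Δx_t−Δx̄)(Δx_{t+1}−Δx̄) = -405.1100
Denominator Σ(Δx_t−Δx̄)² = 2212.9000
r_1(Δx) = -405.1100 / 2212.9000 = -0.183

-0.183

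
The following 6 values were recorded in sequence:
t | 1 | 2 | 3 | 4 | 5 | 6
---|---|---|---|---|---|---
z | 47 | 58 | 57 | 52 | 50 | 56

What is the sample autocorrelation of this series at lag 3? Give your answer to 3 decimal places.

Mean z̄ = (47 + 58 + 57 + 52 + 50 + 56)/6 = 53.3333
Σ(z_t−z̄)(z_{t+3}−z̄) = (8.4444) + (-15.5556) + (9.7778) = 2.6667
Denominator Σ(z_t−z̄)² = 95.3333
r_3 = 2.6667 / 95.3333 = 0.028

0.028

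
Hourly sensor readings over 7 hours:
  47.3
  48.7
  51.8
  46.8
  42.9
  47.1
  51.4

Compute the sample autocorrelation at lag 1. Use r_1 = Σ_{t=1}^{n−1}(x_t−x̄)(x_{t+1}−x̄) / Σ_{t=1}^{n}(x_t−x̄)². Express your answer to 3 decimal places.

0.095

Mean x̄ = (47.3 + 48.7 + 51.8 + 46.8 + 42.9 + 47.1 + 51.4)/7 = 48.0000
Deviations from mean: -0.7000, 0.7000, 3.8000, -1.2000, -5.1000, -0.9000, 3.4000
Numerator Σ_{t=1}^{6}(x_t−x̄)(x_{t+1}−x̄) = 5.2600
Denominator Σ(x_t−x̄)² = 55.2400
r_1 = 5.2600 / 55.2400 = 0.095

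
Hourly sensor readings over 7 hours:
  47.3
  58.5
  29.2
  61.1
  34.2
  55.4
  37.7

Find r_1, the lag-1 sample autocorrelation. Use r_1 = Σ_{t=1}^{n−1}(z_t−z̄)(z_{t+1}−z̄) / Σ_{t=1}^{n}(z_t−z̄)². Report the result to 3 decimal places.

-0.846

Mean z̄ = (47.3 + 58.5 + 29.2 + 61.1 + 34.2 + 55.4 + 37.7)/7 = 46.2000
Deviations from mean: 1.1000, 12.3000, -17.0000, 14.9000, -12.0000, 9.2000, -8.5000
Σ(z_t−z̄)(z_{t+1}−z̄) = (13.5300) + (-209.1000) + (-253.3000) + (-178.8000) + (-110.4000) + (-78.2000) = -816.2700
Denominator Σ(z_t−z̄)² = 964.4000
r_1 = -816.2700 / 964.4000 = -0.846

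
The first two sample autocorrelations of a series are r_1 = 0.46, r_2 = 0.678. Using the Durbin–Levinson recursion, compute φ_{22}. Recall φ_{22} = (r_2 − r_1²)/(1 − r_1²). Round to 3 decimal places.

0.592

φ_{22} = (r_2 − r_1²) / (1 − r_1²)
r_1² = (0.46)² = 0.2116
Numerator = 0.678 − 0.2116 = 0.4664; denominator = 1 − 0.2116 = 0.7884
φ_{22} = 0.4664 / 0.7884 = 0.592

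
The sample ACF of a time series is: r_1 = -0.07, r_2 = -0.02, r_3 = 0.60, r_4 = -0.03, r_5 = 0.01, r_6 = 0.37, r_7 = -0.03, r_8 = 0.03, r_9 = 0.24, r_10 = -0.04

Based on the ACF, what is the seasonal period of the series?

The largest autocorrelation is r_3 = 0.60, with weaker echoes at lags 6 (0.37) and 9 (0.24); the remaining lags stay at or below 0.03.
The dominant spike at lag 3 indicates a seasonal period of 3.

3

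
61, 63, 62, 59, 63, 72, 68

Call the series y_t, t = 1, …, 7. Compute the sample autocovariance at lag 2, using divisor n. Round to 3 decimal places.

-4.429

Mean ȳ = (61 + 63 + 62 + 59 + 63 + 72 + 68)/7 = 64.0000
Deviations: -3.0000, -1.0000, -2.0000, -5.0000, -1.0000, 8.0000, 4.0000
Σ_{t=1}^{5}(y_t−ȳ)(y_{t+2}−ȳ) = -31.0000
γ_2 = -31.0000 / 7 = -4.429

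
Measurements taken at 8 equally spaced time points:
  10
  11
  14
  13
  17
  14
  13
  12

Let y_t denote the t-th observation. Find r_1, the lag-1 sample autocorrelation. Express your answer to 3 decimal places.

0.250

Mean ȳ = (10 + 11 + 14 + 13 + 17 + 14 + 13 + 12)/8 = 13.0000
Numerator Σ_{t=1}^{7}(y_t−ȳ)(y_{t+1}−ȳ) = 8.0000
Denominator Σ(y_t−ȳ)² = 32.0000
r_1 = 8.0000 / 32.0000 = 0.250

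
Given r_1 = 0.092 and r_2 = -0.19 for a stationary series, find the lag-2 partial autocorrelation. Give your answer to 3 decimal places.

φ_{22} = (r_2 − r_1²) / (1 − r_1²)
r_1² = (0.092)² = 0.008464
Numerator = -0.19 − 0.0085 = -0.1985; denominator = 1 − 0.0085 = 0.9915
φ_{22} = -0.1985 / 0.9915 = -0.200

-0.200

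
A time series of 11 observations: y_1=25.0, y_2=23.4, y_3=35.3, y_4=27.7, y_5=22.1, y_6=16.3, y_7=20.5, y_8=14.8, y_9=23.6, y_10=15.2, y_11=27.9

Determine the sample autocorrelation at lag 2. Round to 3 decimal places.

0.279

Mean ȳ = (25.0 + 23.4 + 35.3 + 27.7 + 22.1 + 16.3 + 20.5 + 14.8 + 23.6 + 15.2 + 27.9)/11 = 22.8909
Numerator Σ_{t=1}^{9}(y_t−ȳ)(y_{t+2}−ȳ) = 106.4098
Denominator Σ(y_t−ȳ)² = 381.8091
r_2 = 106.4098 / 381.8091 = 0.279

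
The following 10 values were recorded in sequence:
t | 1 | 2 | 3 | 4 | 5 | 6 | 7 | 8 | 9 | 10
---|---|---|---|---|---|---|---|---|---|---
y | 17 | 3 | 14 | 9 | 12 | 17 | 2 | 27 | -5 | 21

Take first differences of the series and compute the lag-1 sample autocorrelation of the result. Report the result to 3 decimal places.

First differences Δy: -14, 11, -5, 3, 5, -15, 25, -32, 26
Mean of differences = 0.4444
Numerator Σ(Δy_t−Δȳ)(Δy_{t+1}−Δȳ) = -2287.6420
Denominator Σ(Δy_t−Δȳ)² = 2924.2222
r_1(Δy) = -2287.6420 / 2924.2222 = -0.782

-0.782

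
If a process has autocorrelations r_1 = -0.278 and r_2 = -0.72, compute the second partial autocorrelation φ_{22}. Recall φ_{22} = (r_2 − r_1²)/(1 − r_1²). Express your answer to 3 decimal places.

-0.864

φ_{22} = (r_2 − r_1²) / (1 − r_1²)
r_1² = (-0.278)² = 0.077284
Numerator = -0.72 − 0.0773 = -0.7973; denominator = 1 − 0.0773 = 0.9227
φ_{22} = -0.7973 / 0.9227 = -0.864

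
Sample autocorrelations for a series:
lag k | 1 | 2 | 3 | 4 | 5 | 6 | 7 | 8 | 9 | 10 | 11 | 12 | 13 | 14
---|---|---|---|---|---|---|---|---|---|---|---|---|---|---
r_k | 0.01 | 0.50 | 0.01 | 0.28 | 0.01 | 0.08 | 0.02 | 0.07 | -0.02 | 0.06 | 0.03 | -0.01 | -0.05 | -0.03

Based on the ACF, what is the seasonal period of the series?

The largest autocorrelation is r_2 = 0.50, with a weaker echo at lag 4 (0.28); the remaining lags stay at or below 0.08.
The dominant spike at lag 2 indicates a seasonal period of 2.

2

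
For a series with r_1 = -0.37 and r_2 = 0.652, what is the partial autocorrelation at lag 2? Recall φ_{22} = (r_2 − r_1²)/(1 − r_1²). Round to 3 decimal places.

φ_{22} = (r_2 − r_1²) / (1 − r_1²)
r_1² = (-0.37)² = 0.1369
Numerator = 0.652 − 0.1369 = 0.5151; denominator = 1 − 0.1369 = 0.8631
φ_{22} = 0.5151 / 0.8631 = 0.597

0.597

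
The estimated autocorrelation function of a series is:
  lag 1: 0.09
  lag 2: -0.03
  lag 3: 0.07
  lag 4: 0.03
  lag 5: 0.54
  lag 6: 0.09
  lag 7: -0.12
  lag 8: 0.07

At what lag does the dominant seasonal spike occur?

The largest autocorrelation is r_5 = 0.54; the remaining lags stay at or below 0.09.
The dominant spike at lag 5 indicates a seasonal period of 5.

5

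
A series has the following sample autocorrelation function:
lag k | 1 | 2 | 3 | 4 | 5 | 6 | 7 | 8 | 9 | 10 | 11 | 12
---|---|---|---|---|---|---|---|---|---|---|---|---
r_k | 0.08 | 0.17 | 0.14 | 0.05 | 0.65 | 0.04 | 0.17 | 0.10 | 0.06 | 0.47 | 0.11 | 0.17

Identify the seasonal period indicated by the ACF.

The largest autocorrelation is r_5 = 0.65, with a weaker echo at lag 10 (0.47); the remaining lags stay at or below 0.17.
The dominant spike at lag 5 indicates a seasonal period of 5.

5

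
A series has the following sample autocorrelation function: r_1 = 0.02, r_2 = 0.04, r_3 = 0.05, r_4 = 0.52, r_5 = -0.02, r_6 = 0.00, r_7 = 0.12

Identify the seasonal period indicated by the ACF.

The largest autocorrelation is r_4 = 0.52; the remaining lags stay at or below 0.12.
The dominant spike at lag 4 indicates a seasonal period of 4.

4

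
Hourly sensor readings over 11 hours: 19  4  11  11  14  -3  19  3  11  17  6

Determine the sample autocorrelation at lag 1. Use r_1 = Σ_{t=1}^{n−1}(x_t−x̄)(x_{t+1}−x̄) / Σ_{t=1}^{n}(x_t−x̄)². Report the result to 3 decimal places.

-0.629

Mean x̄ = (19 + 4 + 11 + 11 + 14 − 3 + 19 + 3 + 11 + 17 + 6)/11 = 10.1818
Numerator Σ_{t=1}^{10}(x_t−x̄)(x_{t+1}−x̄) = -314.4876
Denominator Σ(x_t−x̄)² = 499.6364
r_1 = -314.4876 / 499.6364 = -0.629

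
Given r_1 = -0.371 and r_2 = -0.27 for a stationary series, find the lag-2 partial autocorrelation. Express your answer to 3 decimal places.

φ_{22} = (r_2 − r_1²) / (1 − r_1²)
r_1² = (-0.371)² = 0.137641
Numerator = -0.27 − 0.1376 = -0.4076; denominator = 1 − 0.1376 = 0.8624
φ_{22} = -0.4076 / 0.8624 = -0.473

-0.473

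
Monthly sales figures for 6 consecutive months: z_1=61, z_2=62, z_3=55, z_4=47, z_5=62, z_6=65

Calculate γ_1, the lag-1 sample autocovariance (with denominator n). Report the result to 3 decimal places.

Mean z̄ = (61 + 62 + 55 + 47 + 62 + 65)/6 = 58.6667
Deviations: 2.3333, 3.3333, -3.6667, -11.6667, 3.3333, 6.3333
Σ_{t=1}^{5}(z_t−z̄)(z_{t+1}−z̄) = 20.5556
γ_1 = 20.5556 / 6 = 3.426

3.426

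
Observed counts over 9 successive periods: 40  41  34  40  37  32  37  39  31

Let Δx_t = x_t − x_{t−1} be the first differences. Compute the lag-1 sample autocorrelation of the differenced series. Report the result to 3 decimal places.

First differences Δx: 1, -7, 6, -3, -5, 5, 2, -8
Mean of differences = -1.1250
Numerator Σ(Δx_t−Δx̄)(Δx_{t+1}−Δx̄) = -86.5156
Denominator Σ(Δx_t−Δx̄)² = 202.8750
r_1(Δx) = -86.5156 / 202.8750 = -0.426

-0.426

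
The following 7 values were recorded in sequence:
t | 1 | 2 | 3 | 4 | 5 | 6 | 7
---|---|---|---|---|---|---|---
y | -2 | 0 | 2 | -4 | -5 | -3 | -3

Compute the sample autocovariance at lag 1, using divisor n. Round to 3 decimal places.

Mean ȳ = (-2 + 0 + 2 − 4 − 5 − 3 − 3)/7 = -2.1429
Deviations: 0.1429, 2.1429, 4.1429, -1.8571, -2.8571, -0.8571, -0.8571
Σ_{t=1}^{6}(y_t−ȳ)(y_{t+1}−ȳ) = 9.9796
γ_1 = 9.9796 / 7 = 1.426

1.426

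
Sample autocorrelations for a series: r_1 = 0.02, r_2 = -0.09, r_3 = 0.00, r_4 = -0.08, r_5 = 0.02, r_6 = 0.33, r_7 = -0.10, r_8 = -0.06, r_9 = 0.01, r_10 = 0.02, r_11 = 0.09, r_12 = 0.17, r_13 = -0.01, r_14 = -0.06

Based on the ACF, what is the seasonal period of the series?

The largest autocorrelation is r_6 = 0.33, with a weaker echo at lag 12 (0.17); the remaining lags stay at or below 0.09.
The dominant spike at lag 6 indicates a seasonal period of 6.

6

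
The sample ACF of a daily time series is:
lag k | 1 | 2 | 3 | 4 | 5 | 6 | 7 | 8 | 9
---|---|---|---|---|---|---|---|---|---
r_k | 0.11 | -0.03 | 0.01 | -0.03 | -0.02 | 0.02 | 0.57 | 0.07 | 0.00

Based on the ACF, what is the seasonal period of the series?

The largest autocorrelation is r_7 = 0.57; the remaining lags stay at or below 0.11.
The dominant spike at lag 7 indicates a seasonal period of 7.

7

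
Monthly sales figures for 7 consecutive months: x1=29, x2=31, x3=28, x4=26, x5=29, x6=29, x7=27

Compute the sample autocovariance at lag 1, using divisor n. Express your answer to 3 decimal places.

-0.067

Mean x̄ = (29 + 31 + 28 + 26 + 29 + 29 + 27)/7 = 28.4286
Deviations: 0.5714, 2.5714, -0.4286, -2.4286, 0.5714, 0.5714, -1.4286
Σ_{t=1}^{6}(x_t−x̄)(x_{t+1}−x̄) = -0.4694
γ_1 = -0.4694 / 7 = -0.067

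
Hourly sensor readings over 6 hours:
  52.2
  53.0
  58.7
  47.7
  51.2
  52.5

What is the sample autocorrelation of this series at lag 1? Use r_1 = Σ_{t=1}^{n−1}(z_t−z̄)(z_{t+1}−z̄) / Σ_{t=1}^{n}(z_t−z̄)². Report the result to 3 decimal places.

-0.324

Mean z̄ = (52.2 + 53.0 + 58.7 + 47.7 + 51.2 + 52.5)/6 = 52.5500
Deviations from mean: -0.3500, 0.4500, 6.1500, -4.8500, -1.3500, -0.0500
Σ(z_t−z̄)(z_{t+1}−z̄) = (-0.1575) + (2.7675) + (-29.8275) + (6.5475) + (0.0675) = -20.6025
Denominator Σ(z_t−z̄)² = 63.4950
r_1 = -20.6025 / 63.4950 = -0.324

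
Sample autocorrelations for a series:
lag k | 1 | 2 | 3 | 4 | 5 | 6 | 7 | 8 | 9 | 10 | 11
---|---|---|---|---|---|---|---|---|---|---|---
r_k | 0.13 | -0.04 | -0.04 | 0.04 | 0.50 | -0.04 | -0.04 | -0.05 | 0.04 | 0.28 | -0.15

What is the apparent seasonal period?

5

The largest autocorrelation is r_5 = 0.50, with a weaker echo at lag 10 (0.28); the remaining lags stay at or below 0.13.
The dominant spike at lag 5 indicates a seasonal period of 5.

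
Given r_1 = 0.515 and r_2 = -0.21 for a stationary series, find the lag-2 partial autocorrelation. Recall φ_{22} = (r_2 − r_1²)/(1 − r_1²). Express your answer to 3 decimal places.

-0.647

φ_{22} = (r_2 − r_1²) / (1 − r_1²)
r_1² = (0.515)² = 0.265225
Numerator = -0.21 − 0.2652 = -0.4752; denominator = 1 − 0.2652 = 0.7348
φ_{22} = -0.4752 / 0.7348 = -0.647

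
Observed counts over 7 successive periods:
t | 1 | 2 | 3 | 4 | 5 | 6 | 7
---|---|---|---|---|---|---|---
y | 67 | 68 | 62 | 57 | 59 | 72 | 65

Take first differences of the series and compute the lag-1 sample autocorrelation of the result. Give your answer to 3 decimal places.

-0.176

First differences Δy: 1, -6, -5, 2, 13, -7
Mean of differences = -0.3333
Numerator Σ(Δy_t−Δȳ)(Δy_{t+1}−Δȳ) = -49.7778
Denominator Σ(Δy_t−Δȳ)² = 283.3333
r_1(Δy) = -49.7778 / 283.3333 = -0.176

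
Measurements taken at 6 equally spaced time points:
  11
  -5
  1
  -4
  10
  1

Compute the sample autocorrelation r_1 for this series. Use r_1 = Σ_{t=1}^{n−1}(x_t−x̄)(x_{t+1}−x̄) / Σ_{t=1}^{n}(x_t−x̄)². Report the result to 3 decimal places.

Mean x̄ = (11 − 5 + 1 − 4 + 10 + 1)/6 = 2.3333
Numerator Σ_{t=1}^{5}(x_t−x̄)(x_{t+1}−x̄) = -104.1111
Denominator Σ(x_t−x̄)² = 231.3333
r_1 = -104.1111 / 231.3333 = -0.450

-0.450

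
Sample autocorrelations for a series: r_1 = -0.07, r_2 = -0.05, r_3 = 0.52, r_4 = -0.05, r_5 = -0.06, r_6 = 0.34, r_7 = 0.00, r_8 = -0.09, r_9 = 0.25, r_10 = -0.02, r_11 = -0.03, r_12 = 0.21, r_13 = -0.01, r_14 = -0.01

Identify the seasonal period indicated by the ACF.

3

The largest autocorrelation is r_3 = 0.52, with weaker echoes at lags 6 (0.34), 9 (0.25) and 12 (0.21); the remaining lags stay at or below 0.00.
The dominant spike at lag 3 indicates a seasonal period of 3.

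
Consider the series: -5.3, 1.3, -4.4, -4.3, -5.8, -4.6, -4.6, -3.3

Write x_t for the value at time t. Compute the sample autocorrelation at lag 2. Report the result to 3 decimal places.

Mean x̄ = (-5.3 + 1.3 − 4.4 − 4.3 − 5.8 − 4.6 − 4.6 − 3.3)/8 = -3.8750
Deviations from mean: -1.4250, 5.1750, -0.5250, -0.4250, -1.9250, -0.7250, -0.7250, 0.5750
Σ(x_t−x̄)(x_{t+2}−x̄) = (0.7481) + (-2.1994) + (1.0106) + (0.3081) + (1.3956) + (-0.4169) = 0.8463
Denominator Σ(x_t−x̄)² = 34.3550
r_2 = 0.8463 / 34.3550 = 0.025

0.025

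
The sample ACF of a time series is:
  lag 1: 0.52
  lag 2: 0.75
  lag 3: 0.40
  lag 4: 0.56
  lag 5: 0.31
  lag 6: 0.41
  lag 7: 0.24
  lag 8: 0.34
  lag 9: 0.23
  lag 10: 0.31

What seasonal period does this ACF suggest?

The largest autocorrelation is r_2 = 0.75, with a weaker echo at lag 4 (0.56); the remaining lags stay at or below 0.52.
The dominant spike at lag 2 indicates a seasonal period of 2.

2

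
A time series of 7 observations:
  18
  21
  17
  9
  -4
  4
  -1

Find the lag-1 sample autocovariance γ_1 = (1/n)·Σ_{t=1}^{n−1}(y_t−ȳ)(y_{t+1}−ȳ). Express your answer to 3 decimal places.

45.528

Mean ȳ = (18 + 21 + 17 + 9 − 4 + 4 − 1)/7 = 9.1429
Deviations: 8.8571, 11.8571, 7.8571, -0.1429, -13.1429, -5.1429, -10.1429
Σ_{t=1}^{6}(y_t−ȳ)(y_{t+1}−ȳ) = 318.6939
γ_1 = 318.6939 / 7 = 45.528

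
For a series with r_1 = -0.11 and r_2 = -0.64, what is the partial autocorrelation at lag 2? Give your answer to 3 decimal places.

φ_{22} = (r_2 − r_1²) / (1 − r_1²)
r_1² = (-0.11)² = 0.0121
Numerator = -0.64 − 0.0121 = -0.6521; denominator = 1 − 0.0121 = 0.9879
φ_{22} = -0.6521 / 0.9879 = -0.660

-0.660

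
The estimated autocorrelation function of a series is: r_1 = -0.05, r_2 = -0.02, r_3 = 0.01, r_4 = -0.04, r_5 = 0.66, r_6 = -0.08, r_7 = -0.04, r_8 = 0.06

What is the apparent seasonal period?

The largest autocorrelation is r_5 = 0.66; the remaining lags stay at or below 0.06.
The dominant spike at lag 5 indicates a seasonal period of 5.

5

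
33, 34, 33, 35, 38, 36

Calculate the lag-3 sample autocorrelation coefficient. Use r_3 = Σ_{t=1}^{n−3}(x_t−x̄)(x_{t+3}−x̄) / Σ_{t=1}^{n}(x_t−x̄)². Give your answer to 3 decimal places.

-0.270

Mean x̄ = (33 + 34 + 33 + 35 + 38 + 36)/6 = 34.8333
Deviations from mean: -1.8333, -0.8333, -1.8333, 0.1667, 3.1667, 1.1667
Σ(x_t−x̄)(x_{t+3}−x̄) = (-0.3056) + (-2.6389) + (-2.1389) = -5.0833
Denominator Σ(x_t−x̄)² = 18.8333
r_3 = -5.0833 / 18.8333 = -0.270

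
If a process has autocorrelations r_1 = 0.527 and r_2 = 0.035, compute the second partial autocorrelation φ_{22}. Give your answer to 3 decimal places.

φ_{22} = (r_2 − r_1²) / (1 − r_1²)
r_1² = (0.527)² = 0.277729
Numerator = 0.035 − 0.2777 = -0.2427; denominator = 1 − 0.2777 = 0.7223
φ_{22} = -0.2427 / 0.7223 = -0.336

-0.336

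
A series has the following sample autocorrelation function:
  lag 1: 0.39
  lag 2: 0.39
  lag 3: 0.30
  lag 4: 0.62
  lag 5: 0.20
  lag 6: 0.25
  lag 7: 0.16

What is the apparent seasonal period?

The largest autocorrelation is r_4 = 0.62; the remaining lags stay at or below 0.39.
The dominant spike at lag 4 indicates a seasonal period of 4.

4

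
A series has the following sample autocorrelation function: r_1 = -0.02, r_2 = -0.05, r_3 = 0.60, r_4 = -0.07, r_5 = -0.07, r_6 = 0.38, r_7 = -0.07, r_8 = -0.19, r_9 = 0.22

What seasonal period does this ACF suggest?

The largest autocorrelation is r_3 = 0.60, with weaker echoes at lags 6 (0.38) and 9 (0.22); the remaining lags stay at or below -0.02.
The dominant spike at lag 3 indicates a seasonal period of 3.

3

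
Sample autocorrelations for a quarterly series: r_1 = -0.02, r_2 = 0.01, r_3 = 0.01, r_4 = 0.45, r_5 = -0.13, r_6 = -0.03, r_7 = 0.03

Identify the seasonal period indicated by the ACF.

4

The largest autocorrelation is r_4 = 0.45; the remaining lags stay at or below 0.03.
The dominant spike at lag 4 indicates a seasonal period of 4.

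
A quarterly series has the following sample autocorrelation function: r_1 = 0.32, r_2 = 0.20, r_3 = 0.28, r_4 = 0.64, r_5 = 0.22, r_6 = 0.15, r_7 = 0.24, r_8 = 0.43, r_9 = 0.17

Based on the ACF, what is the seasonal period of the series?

4

The largest autocorrelation is r_4 = 0.64, with a weaker echo at lag 8 (0.43); the remaining lags stay at or below 0.32. The elevated value at lag 1 (0.32), dropping to 0.20 at lag 2, reflects decaying short-term dependence rather than seasonality.
The dominant spike at lag 4 indicates a seasonal period of 4.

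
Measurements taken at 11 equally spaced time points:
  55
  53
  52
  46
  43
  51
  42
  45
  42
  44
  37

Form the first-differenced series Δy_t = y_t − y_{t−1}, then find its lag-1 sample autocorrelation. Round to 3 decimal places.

First differences Δy: -2, -1, -6, -3, 8, -9, 3, -3, 2, -7
Mean of differences = -1.8000
Numerator Σ(Δy_t−Δȳ)(Δy_{t+1}−Δȳ) = -145.4400
Denominator Σ(Δy_t−Δȳ)² = 233.6000
r_1(Δy) = -145.4400 / 233.6000 = -0.623

-0.623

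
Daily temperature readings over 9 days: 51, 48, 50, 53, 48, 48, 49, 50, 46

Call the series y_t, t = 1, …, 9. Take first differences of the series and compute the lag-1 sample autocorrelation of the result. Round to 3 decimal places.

-0.277

First differences Δy: -3, 2, 3, -5, 0, 1, 1, -4
Mean of differences = -0.6250
Numerator Σ(Δy_t−Δȳ)(Δy_{t+1}−Δȳ) = -17.1406
Denominator Σ(Δy_t−Δȳ)² = 61.8750
r_1(Δy) = -17.1406 / 61.8750 = -0.277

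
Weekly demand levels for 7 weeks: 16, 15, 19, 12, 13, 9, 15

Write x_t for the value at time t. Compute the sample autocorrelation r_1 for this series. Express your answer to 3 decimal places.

Mean x̄ = (16 + 15 + 19 + 12 + 13 + 9 + 15)/7 = 14.1429
Deviations from mean: 1.8571, 0.8571, 4.8571, -2.1429, -1.1429, -5.1429, 0.8571
Σ(x_t−x̄)(x_{t+1}−x̄) = (1.5918) + (4.1633) + (-10.4082) + (2.4490) + (5.8776) + (-4.4082) = -0.7347
Denominator Σ(x_t−x̄)² = 60.8571
r_1 = -0.7347 / 60.8571 = -0.012

-0.012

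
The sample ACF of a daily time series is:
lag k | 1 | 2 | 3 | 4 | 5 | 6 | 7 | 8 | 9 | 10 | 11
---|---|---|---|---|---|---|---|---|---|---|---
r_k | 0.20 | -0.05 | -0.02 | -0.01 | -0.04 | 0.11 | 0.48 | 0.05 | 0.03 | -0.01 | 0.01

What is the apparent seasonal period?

The largest autocorrelation is r_7 = 0.48; the remaining lags stay at or below 0.20.
The dominant spike at lag 7 indicates a seasonal period of 7.

7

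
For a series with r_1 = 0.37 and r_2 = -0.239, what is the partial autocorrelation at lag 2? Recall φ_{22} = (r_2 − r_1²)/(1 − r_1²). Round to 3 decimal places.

-0.436

φ_{22} = (r_2 − r_1²) / (1 − r_1²)
r_1² = (0.37)² = 0.1369
Numerator = -0.239 − 0.1369 = -0.3759; denominator = 1 − 0.1369 = 0.8631
φ_{22} = -0.3759 / 0.8631 = -0.436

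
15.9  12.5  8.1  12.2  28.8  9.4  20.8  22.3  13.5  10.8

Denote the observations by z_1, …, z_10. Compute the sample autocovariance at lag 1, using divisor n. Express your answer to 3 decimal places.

-7.984

Mean z̄ = (15.9 + 12.5 + 8.1 + 12.2 + 28.8 + 9.4 + 20.8 + 22.3 + 13.5 + 10.8)/10 = 15.4300
Σ_{t=1}^{9}(z_t−z̄)(z_{t+1}−z̄) = -79.8429
γ_1 = -79.8429 / 10 = -7.984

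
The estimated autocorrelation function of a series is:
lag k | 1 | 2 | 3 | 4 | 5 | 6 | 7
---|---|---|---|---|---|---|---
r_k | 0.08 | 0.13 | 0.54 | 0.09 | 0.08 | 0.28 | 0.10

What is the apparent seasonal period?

The largest autocorrelation is r_3 = 0.54, with a weaker echo at lag 6 (0.28); the remaining lags stay at or below 0.13.
The dominant spike at lag 3 indicates a seasonal period of 3.

3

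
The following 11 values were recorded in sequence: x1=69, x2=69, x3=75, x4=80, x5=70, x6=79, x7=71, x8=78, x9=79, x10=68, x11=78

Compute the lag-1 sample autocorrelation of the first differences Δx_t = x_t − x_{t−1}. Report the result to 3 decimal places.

-0.619

First differences Δx: 0, 6, 5, -10, 9, -8, 7, 1, -11, 10
Mean of differences = 0.9000
Numerator Σ(Δx_t−Δx̄)(Δx_{t+1}−Δx̄) = -351.9100
Denominator Σ(Δx_t−Δx̄)² = 568.9000
r_1(Δx) = -351.9100 / 568.9000 = -0.619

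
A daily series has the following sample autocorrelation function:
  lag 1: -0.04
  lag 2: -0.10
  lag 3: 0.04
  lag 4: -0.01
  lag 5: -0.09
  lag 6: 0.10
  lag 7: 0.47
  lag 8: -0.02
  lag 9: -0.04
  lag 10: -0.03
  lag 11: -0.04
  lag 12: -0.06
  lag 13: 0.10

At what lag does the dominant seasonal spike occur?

7

The largest autocorrelation is r_7 = 0.47; the remaining lags stay at or below 0.10.
The dominant spike at lag 7 indicates a seasonal period of 7.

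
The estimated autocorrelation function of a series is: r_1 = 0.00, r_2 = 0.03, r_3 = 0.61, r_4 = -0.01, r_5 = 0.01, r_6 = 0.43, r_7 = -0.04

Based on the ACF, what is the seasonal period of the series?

3

The largest autocorrelation is r_3 = 0.61, with a weaker echo at lag 6 (0.43); the remaining lags stay at or below 0.03.
The dominant spike at lag 3 indicates a seasonal period of 3.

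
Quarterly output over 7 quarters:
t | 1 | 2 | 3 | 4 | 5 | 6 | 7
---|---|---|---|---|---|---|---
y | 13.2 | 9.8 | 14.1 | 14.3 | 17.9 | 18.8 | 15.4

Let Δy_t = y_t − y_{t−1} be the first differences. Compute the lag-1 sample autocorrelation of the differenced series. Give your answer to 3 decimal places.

-0.298

First differences Δy: -3.4, 4.3, 0.2, 3.6, 0.9, -3.4
Mean of differences = 0.3667
Numerator Σ(Δy_t−Δȳ)(Δy_{t+1}−Δȳ) = -16.2944
Denominator Σ(Δy_t−Δȳ)² = 54.6133
r_1(Δy) = -16.2944 / 54.6133 = -0.298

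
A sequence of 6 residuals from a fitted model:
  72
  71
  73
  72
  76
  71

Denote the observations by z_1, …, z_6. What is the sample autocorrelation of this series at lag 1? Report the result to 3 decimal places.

Mean z̄ = (72 + 71 + 73 + 72 + 76 + 71)/6 = 72.5000
Deviations from mean: -0.5000, -1.5000, 0.5000, -0.5000, 3.5000, -1.5000
Σ(z_t−z̄)(z_{t+1}−z̄) = (0.7500) + (-0.7500) + (-0.2500) + (-1.7500) + (-5.2500) = -7.2500
Denominator Σ(z_t−z̄)² = 17.5000
r_1 = -7.2500 / 17.5000 = -0.414

-0.414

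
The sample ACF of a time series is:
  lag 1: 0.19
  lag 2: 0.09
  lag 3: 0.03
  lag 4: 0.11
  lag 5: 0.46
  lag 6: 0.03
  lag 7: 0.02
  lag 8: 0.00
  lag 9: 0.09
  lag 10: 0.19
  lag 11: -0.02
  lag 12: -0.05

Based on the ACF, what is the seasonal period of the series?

The largest autocorrelation is r_5 = 0.46; the remaining lags stay at or below 0.19.
The dominant spike at lag 5 indicates a seasonal period of 5.

5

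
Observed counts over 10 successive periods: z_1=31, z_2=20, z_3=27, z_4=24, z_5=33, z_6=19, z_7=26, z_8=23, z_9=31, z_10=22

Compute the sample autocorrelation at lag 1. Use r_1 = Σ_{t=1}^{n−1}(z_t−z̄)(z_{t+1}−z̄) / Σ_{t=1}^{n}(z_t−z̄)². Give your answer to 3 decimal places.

-0.650

Mean z̄ = (31 + 20 + 27 + 24 + 33 + 19 + 26 + 23 + 31 + 22)/10 = 25.6000
Numerator Σ_{t=1}^{9}(z_t−z̄)(z_{t+1}−z̄) = -138.1600
Denominator Σ(z_t−z̄)² = 212.4000
r_1 = -138.1600 / 212.4000 = -0.650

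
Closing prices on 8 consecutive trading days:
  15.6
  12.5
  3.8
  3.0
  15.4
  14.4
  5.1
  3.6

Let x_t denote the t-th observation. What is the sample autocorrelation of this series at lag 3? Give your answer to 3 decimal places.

-0.243

Mean x̄ = (15.6 + 12.5 + 3.8 + 3.0 + 15.4 + 14.4 + 5.1 + 3.6)/8 = 9.1750
Deviations from mean: 6.4250, 3.3250, -5.3750, -6.1750, 6.2250, 5.2250, -4.0750, -5.5750
Numerator Σ_{t=1}^{5}(x_t−x̄)(x_{t+3}−x̄) = -56.6019
Denominator Σ(x_t−x̄)² = 233.0950
r_3 = -56.6019 / 233.0950 = -0.243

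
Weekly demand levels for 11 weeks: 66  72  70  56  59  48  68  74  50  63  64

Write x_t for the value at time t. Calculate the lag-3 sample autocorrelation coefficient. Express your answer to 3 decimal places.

-0.051

Mean x̄ = (66 + 72 + 70 + 56 + 59 + 48 + 68 + 74 + 50 + 63 + 64)/11 = 62.7273
Numerator Σ_{t=1}^{8}(x_t−x̄)(x_{t+3}−x̄) = -37.9504
Denominator Σ(x_t−x̄)² = 744.1818
r_3 = -37.9504 / 744.1818 = -0.051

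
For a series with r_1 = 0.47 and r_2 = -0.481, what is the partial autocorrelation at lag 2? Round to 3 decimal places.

φ_{22} = (r_2 − r_1²) / (1 − r_1²)
r_1² = (0.47)² = 0.2209
Numerator = -0.481 − 0.2209 = -0.7019; denominator = 1 − 0.2209 = 0.7791
φ_{22} = -0.7019 / 0.7791 = -0.901

-0.901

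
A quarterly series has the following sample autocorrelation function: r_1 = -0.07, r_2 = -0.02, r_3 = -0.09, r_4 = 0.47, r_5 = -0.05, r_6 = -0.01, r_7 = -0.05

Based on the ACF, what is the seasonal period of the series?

4

The largest autocorrelation is r_4 = 0.47; the remaining lags stay at or below -0.01.
The dominant spike at lag 4 indicates a seasonal period of 4.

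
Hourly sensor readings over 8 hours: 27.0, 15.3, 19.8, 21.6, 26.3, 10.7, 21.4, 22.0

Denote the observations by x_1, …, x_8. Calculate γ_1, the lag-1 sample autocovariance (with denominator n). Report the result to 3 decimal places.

-11.095

Mean x̄ = (27.0 + 15.3 + 19.8 + 21.6 + 26.3 + 10.7 + 21.4 + 22.0)/8 = 20.5125
Deviations: 6.4875, -5.2125, -0.7125, 1.0875, 5.7875, -9.8125, 0.8875, 1.4875
Σ_{t=1}^{7}(x_t−x̄)(x_{t+1}−x̄) = -88.7614
γ_1 = -88.7614 / 8 = -11.095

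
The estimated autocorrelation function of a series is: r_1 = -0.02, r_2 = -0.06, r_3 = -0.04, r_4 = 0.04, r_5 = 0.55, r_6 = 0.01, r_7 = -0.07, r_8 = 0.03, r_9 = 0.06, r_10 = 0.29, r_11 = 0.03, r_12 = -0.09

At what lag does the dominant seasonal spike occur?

5

The largest autocorrelation is r_5 = 0.55, with a weaker echo at lag 10 (0.29); the remaining lags stay at or below 0.06.
The dominant spike at lag 5 indicates a seasonal period of 5.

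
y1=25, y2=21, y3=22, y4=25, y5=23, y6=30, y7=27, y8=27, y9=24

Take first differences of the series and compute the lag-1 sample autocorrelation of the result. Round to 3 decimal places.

First differences Δy: -4, 1, 3, -2, 7, -3, 0, -3
Mean of differences = -0.1250
Numerator Σ(Δy_t−Δȳ)(Δy_{t+1}−Δȳ) = -41.2656
Denominator Σ(Δy_t−Δȳ)² = 96.8750
r_1(Δy) = -41.2656 / 96.8750 = -0.426

-0.426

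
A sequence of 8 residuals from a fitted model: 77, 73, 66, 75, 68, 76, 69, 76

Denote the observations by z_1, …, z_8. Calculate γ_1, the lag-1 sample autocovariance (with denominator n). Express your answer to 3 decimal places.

-8.594

Mean z̄ = (77 + 73 + 66 + 75 + 68 + 76 + 69 + 76)/8 = 72.5000
Σ_{t=1}^{7}(z_t−z̄)(z_{t+1}−z̄) = -68.7500
γ_1 = -68.7500 / 8 = -8.594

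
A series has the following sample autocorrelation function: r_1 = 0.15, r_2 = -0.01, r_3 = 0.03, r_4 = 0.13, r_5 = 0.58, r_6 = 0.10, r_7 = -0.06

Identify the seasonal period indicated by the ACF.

The largest autocorrelation is r_5 = 0.58; the remaining lags stay at or below 0.15.
The dominant spike at lag 5 indicates a seasonal period of 5.

5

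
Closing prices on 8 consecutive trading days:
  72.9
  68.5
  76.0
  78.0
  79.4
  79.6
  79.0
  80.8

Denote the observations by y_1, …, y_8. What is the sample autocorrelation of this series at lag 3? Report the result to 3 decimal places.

-0.126

Mean ȳ = (72.9 + 68.5 + 76.0 + 78.0 + 79.4 + 79.6 + 79.0 + 80.8)/8 = 76.7750
Deviations from mean: -3.8750, -8.2750, -0.7750, 1.2250, 2.6250, 2.8250, 2.2250, 4.0250
Σ(y_t−ȳ)(y_{t+3}−ȳ) = (-4.7469) + (-21.7219) + (-2.1894) + (2.7256) + (10.5656) = -15.3669
Denominator Σ(y_t−ȳ)² = 121.6150
r_3 = -15.3669 / 121.6150 = -0.126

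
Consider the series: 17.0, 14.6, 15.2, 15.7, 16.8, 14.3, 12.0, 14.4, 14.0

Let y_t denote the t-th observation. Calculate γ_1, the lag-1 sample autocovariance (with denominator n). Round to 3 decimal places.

Mean ȳ = (17.0 + 14.6 + 15.2 + 15.7 + 16.8 + 14.3 + 12.0 + 14.4 + 14.0)/9 = 14.8889
Σ_{t=1}^{8}(y_t−ȳ)(y_{t+1}−ȳ) = 3.5254
γ_1 = 3.5254 / 9 = 0.392

0.392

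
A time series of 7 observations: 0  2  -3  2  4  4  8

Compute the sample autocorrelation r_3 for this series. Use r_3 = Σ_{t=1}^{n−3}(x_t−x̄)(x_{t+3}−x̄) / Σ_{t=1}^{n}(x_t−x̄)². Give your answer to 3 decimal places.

-0.147

Mean x̄ = (0 + 2 − 3 + 2 + 4 + 4 + 8)/7 = 2.4286
Σ(x_t−x̄)(x_{t+3}−x̄) = (1.0408) + (-0.6735) + (-8.5306) + (-2.3878) = -10.5510
Denominator Σ(x_t−x̄)² = 71.7143
r_3 = -10.5510 / 71.7143 = -0.147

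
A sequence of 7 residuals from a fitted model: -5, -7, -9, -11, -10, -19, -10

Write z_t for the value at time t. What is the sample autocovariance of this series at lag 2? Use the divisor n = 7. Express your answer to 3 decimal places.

Mean z̄ = (-5 − 7 − 9 − 11 − 10 − 19 − 10)/7 = -10.1429
Deviations: 5.1429, 3.1429, 1.1429, -0.8571, 0.1429, -8.8571, 0.1429
Σ_{t=1}^{5}(z_t−z̄)(z_{t+2}−z̄) = 10.9592
γ_2 = 10.9592 / 7 = 1.566

1.566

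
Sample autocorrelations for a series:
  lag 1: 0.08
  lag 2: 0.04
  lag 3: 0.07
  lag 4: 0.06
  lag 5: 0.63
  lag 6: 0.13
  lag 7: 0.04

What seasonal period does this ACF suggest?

5

The largest autocorrelation is r_5 = 0.63; the remaining lags stay at or below 0.13.
The dominant spike at lag 5 indicates a seasonal period of 5.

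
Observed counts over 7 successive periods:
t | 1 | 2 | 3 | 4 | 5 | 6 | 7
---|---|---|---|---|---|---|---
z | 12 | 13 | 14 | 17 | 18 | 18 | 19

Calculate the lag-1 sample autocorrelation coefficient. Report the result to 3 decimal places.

Mean z̄ = (12 + 13 + 14 + 17 + 18 + 18 + 19)/7 = 15.8571
Deviations from mean: -3.8571, -2.8571, -1.8571, 1.1429, 2.1429, 2.1429, 3.1429
Σ(z_t−z̄)(z_{t+1}−z̄) = (11.0204) + (5.3061) + (-2.1224) + (2.4490) + (4.5918) + (6.7347) = 27.9796
Denominator Σ(z_t−z̄)² = 46.8571
r_1 = 27.9796 / 46.8571 = 0.597

0.597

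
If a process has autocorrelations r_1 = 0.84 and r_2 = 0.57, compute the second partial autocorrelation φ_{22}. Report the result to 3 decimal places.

φ_{22} = (r_2 − r_1²) / (1 − r_1²)
r_1² = (0.84)² = 0.7056
Numerator = 0.57 − 0.7056 = -0.1356; denominator = 1 − 0.7056 = 0.2944
φ_{22} = -0.1356 / 0.2944 = -0.461

-0.461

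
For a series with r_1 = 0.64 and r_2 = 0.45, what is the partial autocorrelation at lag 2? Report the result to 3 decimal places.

0.068

φ_{22} = (r_2 − r_1²) / (1 − r_1²)
r_1² = (0.64)² = 0.4096
Numerator = 0.45 − 0.4096 = 0.0404; denominator = 1 − 0.4096 = 0.5904
φ_{22} = 0.0404 / 0.5904 = 0.068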